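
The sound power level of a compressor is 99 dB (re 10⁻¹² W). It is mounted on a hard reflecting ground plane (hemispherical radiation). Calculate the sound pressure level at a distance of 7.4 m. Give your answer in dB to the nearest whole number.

74 dB

Free-field hemispherical radiation: L_p = L_w − 10·log₁₀(2π·r²), r = 7.4 m.
2π·r² = 344.1 m², 10·log₁₀ of that is 25.366 dB.
L_p = 99 − 25.366 = 73.63 dB.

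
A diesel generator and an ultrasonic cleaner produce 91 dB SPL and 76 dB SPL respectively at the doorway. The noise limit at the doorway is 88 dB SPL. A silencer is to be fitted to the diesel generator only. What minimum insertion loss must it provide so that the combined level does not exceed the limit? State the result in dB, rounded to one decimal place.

3.3 dB

Fixed contribution from the other source: Σ 10^(L/10) = 10^(76/10) = 3.981e+07 (76.00 dB SPL).
To meet 88 dB SPL overall, the treated diesel generator may contribute at most 10^(88/10) − 3.981e+07 = 5.911e+08, i.e. 87.72 dB SPL.
Required insertion loss = 91 − 87.72 = 3.28 dB.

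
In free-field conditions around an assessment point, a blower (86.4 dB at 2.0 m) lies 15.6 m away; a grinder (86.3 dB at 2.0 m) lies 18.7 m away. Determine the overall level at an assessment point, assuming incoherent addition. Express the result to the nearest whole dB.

71 dB

First find each source's level at the receiver (point-source: −20·log₁₀(r/r_ref)), then combine on an intensity basis.
blower: 86.4 − 20·log₁₀(15.6/2.0) = 86.4 − 17.84 = 68.56 dB.
grinder: 86.3 − 20·log₁₀(18.7/2.0) = 86.3 − 19.42 = 66.88 dB.
Σ 10^(L/10) = 1.205e+07 → L_total = 10·log₁₀(1.205e+07) = 70.81 dB.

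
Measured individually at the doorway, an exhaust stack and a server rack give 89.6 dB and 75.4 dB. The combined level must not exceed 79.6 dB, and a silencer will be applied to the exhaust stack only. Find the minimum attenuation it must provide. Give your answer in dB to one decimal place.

The untreated sources together contribute 10^(75.4/10) = 3.467e+07, i.e. 75.40 dB.
The limit corresponds to 10^(79.6/10) = 9.120e+07; subtracting the fixed part leaves 5.653e+07 for the exhaust stack, i.e. 77.52 dB.
Required insertion loss = 89.6 − 77.52 = 12.08 dB.

12.1 dB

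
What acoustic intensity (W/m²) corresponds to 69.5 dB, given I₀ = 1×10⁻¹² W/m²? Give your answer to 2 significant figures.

I = I₀·10^(L/10) = 10⁻¹² × 10^(69.5/10) = 10^(-5.050).

8.9e-06 W/m²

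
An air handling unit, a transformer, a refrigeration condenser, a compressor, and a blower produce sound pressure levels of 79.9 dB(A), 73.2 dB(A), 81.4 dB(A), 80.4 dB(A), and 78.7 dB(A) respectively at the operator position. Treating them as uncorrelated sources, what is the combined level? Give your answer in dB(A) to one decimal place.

Incoherent sources combine by intensity addition: L_total = 10·log₁₀(Σ 10^(L_i/10)).
Σ 10^(L/10) = 10^(79.9/10) + 10^(73.2/10) + 10^(81.4/10) + 10^(80.4/10) + 10^(78.7/10) = 4.404e+08.
L_total = 10·log₁₀(4.404e+08) = 86.44 dB(A).

86.4 dB(A)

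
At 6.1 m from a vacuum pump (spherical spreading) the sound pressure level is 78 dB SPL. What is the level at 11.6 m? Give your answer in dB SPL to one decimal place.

72.4 dB SPL

Spherical spreading from a point source gives a 20·log₁₀(r₂/r₁) drop.
L₂ = 78 − 20·log₁₀(11.6/6.1) = 78 − 5.583 = 72.42 dB SPL.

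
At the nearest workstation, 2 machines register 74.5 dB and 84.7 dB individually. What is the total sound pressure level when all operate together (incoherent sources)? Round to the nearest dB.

85 dB

Incoherent sources combine by intensity addition: L_total = 10·log₁₀(Σ 10^(L_i/10)).
Σ 10^(L/10) = 10^(74.5/10) + 10^(84.7/10) = 3.233e+08.
L_total = 10·log₁₀(3.233e+08) = 85.10 dB.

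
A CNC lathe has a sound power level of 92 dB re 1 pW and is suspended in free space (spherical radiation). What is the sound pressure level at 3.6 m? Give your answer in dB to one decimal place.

L_p = L_w − 10·log₁₀(4π·r²) with r = 3.6 m.
4π·r² = 162.9 m², 10·log₁₀ of that is 22.118 dB.
L_p = 92 − 22.118 = 69.88 dB.

69.9 dB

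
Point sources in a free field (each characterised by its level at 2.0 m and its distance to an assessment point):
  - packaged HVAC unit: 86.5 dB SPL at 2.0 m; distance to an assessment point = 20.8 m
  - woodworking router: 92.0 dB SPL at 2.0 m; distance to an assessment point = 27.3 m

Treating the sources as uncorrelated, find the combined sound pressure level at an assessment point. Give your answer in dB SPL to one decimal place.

71.0 dB SPL

First find each source's level at the receiver (point-source: −20·log₁₀(r/r_ref)), then combine on an intensity basis.
packaged HVAC unit: 86.5 − 20·log₁₀(20.8/2.0) = 86.5 − 20.34 = 66.16 dB SPL.
woodworking router: 92.0 − 20·log₁₀(27.3/2.0) = 92.0 − 22.70 = 69.30 dB SPL.
Σ 10^(L/10) = 1.264e+07 → L_total = 10·log₁₀(1.264e+07) = 71.02 dB SPL.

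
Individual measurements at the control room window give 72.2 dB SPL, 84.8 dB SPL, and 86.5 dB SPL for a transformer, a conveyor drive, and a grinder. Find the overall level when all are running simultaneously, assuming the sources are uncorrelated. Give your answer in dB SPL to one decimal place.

88.8 dB SPL

Incoherent sources combine by intensity addition: L_total = 10·log₁₀(Σ 10^(L_i/10)).
Σ 10^(L/10) = 10^(72.2/10) + 10^(84.8/10) + 10^(86.5/10) = 7.653e+08.
L_total = 10·log₁₀(7.653e+08) = 88.84 dB SPL.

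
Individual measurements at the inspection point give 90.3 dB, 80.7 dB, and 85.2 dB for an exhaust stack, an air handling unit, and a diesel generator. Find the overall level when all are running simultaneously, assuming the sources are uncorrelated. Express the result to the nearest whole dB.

Incoherent sources combine by intensity addition: L_total = 10·log₁₀(Σ 10^(L_i/10)).
Σ 10^(L/10) = 10^(90.3/10) + 10^(80.7/10) + 10^(85.2/10) = 1.520e+09.
L_total = 10·log₁₀(1.520e+09) = 91.82 dB.

92 dB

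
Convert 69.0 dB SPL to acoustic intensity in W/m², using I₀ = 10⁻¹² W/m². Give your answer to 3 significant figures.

7.94e-06 W/m²

L = 10·log₁₀(I/I₀) ⇒ I = I₀·10^(L/10) = 10⁻¹² × 10^6.90.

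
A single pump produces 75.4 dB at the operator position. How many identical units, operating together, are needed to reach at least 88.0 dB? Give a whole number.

The shortfall is 88.0 − 75.4 = 12.6 dB, and N units add 10·log₁₀ N, so need 10·log₁₀ N ≥ 12.6.
N ≥ 10^(12.6/10) = 18.197, so N = 19.

19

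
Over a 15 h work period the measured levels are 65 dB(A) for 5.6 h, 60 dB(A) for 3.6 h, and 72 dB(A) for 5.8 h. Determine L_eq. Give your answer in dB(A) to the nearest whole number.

69 dB(A)

Weight each interval's intensity by its duration and average over T = 15 h:
Σ tᵢ·10^(Lᵢ/10) = 5.6·10^(65/10) + 3.6·10^(60/10) + 5.8·10^(72/10) = 1.132e+08.
L_eq = 10·log₁₀(1.132e+08/15) = 68.78 dB(A).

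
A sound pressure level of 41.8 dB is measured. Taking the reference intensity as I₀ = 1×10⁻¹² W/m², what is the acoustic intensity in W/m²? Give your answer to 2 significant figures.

1.5e-08 W/m²

I/I₀ = 10^(41.8/10) = 1.514e+04, so I = 1.514e+04 × 10⁻¹² W/m².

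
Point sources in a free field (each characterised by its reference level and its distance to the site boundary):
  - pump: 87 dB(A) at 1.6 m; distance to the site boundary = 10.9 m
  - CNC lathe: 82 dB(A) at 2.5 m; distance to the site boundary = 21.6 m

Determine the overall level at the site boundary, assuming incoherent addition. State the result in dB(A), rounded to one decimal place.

Apply inverse-square spreading to bring every level to the receiver, then sum 10^(L/10).
pump: 87 − 20·log₁₀(10.9/1.6) = 87 − 16.67 = 70.33 dB(A).
CNC lathe: 82 − 20·log₁₀(21.6/2.5) = 82 − 18.73 = 63.27 dB(A).
Σ 10^(L/10) = 1.292e+07 → L_total = 10·log₁₀(1.292e+07) = 71.11 dB(A).

71.1 dB(A)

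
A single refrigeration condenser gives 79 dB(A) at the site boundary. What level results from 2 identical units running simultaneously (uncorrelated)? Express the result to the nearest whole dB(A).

82 dB(A)

N identical incoherent sources raise the level by 10·log₁₀ N.
L_total = 79 + 10·log₁₀(2) = 79 + 3.010 = 82.01 dB(A).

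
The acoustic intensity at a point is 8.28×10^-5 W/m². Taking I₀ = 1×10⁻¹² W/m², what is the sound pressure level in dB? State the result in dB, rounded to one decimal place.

I/I₀ = 8.28×10^-5/10⁻¹² = 8.28×10^7, and L = 10·log₁₀(I/I₀).
L = 10·(0.9180 + 7) = 79.18 dB.

79.2 dB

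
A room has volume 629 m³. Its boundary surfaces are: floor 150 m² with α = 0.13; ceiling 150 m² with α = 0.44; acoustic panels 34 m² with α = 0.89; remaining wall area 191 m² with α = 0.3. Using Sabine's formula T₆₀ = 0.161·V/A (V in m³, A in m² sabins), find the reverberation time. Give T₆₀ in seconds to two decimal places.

0.59 s

Summing Sᵢαᵢ: 150·0.13 + 150·0.44 + 34·0.89 + 191·0.3 = 173.06 m².
T₆₀ = 0.161·V/A = 0.161·629/173.06 = 0.585 s.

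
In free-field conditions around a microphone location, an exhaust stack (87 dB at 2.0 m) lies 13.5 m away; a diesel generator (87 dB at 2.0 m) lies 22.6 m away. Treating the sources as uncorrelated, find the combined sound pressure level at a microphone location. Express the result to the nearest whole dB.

Apply inverse-square spreading to bring every level to the receiver, then sum 10^(L/10).
exhaust stack: 87 − 20·log₁₀(13.5/2.0) = 87 − 16.59 = 70.41 dB.
diesel generator: 87 − 20·log₁₀(22.6/2.0) = 87 − 21.06 = 65.94 dB.
Σ 10^(L/10) = 1.493e+07 → L_total = 10·log₁₀(1.493e+07) = 71.74 dB.

72 dB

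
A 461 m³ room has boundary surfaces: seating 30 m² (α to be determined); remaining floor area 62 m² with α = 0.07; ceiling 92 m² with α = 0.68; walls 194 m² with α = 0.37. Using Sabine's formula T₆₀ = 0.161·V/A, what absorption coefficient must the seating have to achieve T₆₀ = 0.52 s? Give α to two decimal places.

0.14

A = 0.161·V/T₆₀ = 0.161·461/0.52 = 142.73 m² sabins.
Absorption from the other surfaces = 62·0.07 + 92·0.68 + 194·0.37 = 138.68 m², so the seating must supply 4.05 m² over 30 m².
α = 4.05/30 = 0.135.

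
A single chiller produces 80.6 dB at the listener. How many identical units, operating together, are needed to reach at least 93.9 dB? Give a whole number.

22

The shortfall is 93.9 − 80.6 = 13.3 dB, and N units add 10·log₁₀ N, so need 10·log₁₀ N ≥ 13.3.
N ≥ 10^(13.3/10) = 21.380, so N = 22.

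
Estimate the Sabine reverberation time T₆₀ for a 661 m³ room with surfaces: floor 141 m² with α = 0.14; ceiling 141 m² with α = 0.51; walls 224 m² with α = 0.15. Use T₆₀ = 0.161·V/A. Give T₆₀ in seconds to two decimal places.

A = Σ Sᵢαᵢ = 141·0.14 + 141·0.51 + 224·0.15 = 125.25 m².
T₆₀ = 0.161·V/A = 0.161·661/125.25 = 0.850 s.

0.85 s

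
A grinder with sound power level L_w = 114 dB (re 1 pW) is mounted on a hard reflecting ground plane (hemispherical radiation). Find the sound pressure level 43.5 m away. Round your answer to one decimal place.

73.2 dB

The power spreads over a hemisphere of area 2π·r², so L_p = L_w − 10·log₁₀(2π·r²).
2π·r² = 1.189e+04 m², 10·log₁₀ of that is 40.752 dB.
L_p = 114 − 40.752 = 73.25 dB.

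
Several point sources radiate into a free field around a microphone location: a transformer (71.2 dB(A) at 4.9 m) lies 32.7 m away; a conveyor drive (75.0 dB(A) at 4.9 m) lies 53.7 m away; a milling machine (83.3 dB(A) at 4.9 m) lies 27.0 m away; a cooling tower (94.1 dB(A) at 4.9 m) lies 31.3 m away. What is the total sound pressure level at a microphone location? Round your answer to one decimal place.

Apply inverse-square spreading to bring every level to the receiver, then sum 10^(L/10).
transformer: 71.2 − 20·log₁₀(32.7/4.9) = 71.2 − 16.49 = 54.71 dB(A).
conveyor drive: 75.0 − 20·log₁₀(53.7/4.9) = 75.0 − 20.80 = 54.20 dB(A).
milling machine: 83.3 − 20·log₁₀(27.0/4.9) = 83.3 − 14.82 = 68.48 dB(A).
cooling tower: 94.1 − 20·log₁₀(31.3/4.9) = 94.1 − 16.11 = 77.99 dB(A).
Σ 10^(L/10) = 7.060e+07 → L_total = 10·log₁₀(7.060e+07) = 78.49 dB(A).

78.5 dB(A)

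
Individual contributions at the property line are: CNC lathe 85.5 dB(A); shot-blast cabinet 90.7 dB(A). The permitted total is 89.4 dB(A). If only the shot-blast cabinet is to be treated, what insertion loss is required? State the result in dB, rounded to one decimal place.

3.6 dB

Fixed contribution from the other source: Σ 10^(L/10) = 10^(85.5/10) = 3.548e+08 (85.50 dB(A)).
To meet 89.4 dB(A) overall, the treated shot-blast cabinet may contribute at most 10^(89.4/10) − 3.548e+08 = 5.162e+08, i.e. 87.13 dB(A).
So the shot-blast cabinet must be reduced from 90.7 to 87.13 dB(A): IL = 3.57 dB.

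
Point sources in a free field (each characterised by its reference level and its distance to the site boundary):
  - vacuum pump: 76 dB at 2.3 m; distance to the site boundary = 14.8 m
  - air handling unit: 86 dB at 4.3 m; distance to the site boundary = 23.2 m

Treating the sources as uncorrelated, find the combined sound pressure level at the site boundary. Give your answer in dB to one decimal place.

71.7 dB

First find each source's level at the receiver (point-source: −20·log₁₀(r/r_ref)), then combine on an intensity basis.
vacuum pump: 76 − 20·log₁₀(14.8/2.3) = 76 − 16.17 = 59.83 dB.
air handling unit: 86 − 20·log₁₀(23.2/4.3) = 86 − 14.64 = 71.36 dB.
Σ 10^(L/10) = 1.464e+07 → L_total = 10·log₁₀(1.464e+07) = 71.65 dB.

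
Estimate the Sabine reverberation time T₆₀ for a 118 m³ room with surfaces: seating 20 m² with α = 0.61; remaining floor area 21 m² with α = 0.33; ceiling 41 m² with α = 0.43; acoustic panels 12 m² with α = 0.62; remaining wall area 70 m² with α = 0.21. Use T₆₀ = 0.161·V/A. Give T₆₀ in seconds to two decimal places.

0.32 s

A = Σ Sᵢαᵢ = 20·0.61 + 21·0.33 + 41·0.43 + 12·0.62 + 70·0.21 = 58.90 m².
T₆₀ = 0.161·V/A = 0.161·118/58.90 = 0.323 s.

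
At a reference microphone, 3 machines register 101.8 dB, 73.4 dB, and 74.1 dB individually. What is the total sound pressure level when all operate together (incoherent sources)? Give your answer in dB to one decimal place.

101.8 dB

For uncorrelated sources the intensities add, so convert each level to linear form, sum, and take 10·log₁₀ of the total.
Σ 10^(L/10) = 10^(101.8/10) + 10^(73.4/10) + 10^(74.1/10) = 1.518e+10.
L_total = 10·log₁₀(1.518e+10) = 101.81 dB.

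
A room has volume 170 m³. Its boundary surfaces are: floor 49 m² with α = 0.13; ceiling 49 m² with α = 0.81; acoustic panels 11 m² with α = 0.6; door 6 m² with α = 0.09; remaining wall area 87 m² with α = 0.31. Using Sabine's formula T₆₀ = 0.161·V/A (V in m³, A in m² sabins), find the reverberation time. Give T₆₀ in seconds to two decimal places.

Total absorption A = 49·0.13 + 49·0.81 + 11·0.6 + 6·0.09 + 87·0.31 = 80.17 m² sabins.
T₆₀ = 0.161 × 170 / 80.17 = 0.341 s.

0.34 s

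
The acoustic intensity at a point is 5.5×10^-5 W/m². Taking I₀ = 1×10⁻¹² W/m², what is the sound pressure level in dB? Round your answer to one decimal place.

Dividing by I₀ shifts the exponent by 12: I/I₀ = 5.5×10^7.
L = 10·(0.7404 + 7) = 77.40 dB.

77.4 dB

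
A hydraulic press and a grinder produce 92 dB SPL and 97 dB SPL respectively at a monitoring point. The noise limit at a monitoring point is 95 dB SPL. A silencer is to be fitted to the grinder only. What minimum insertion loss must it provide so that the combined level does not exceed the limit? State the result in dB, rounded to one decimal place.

The untreated sources together contribute 10^(92/10) = 1.585e+09, i.e. 92.00 dB SPL.
The limit corresponds to 10^(95/10) = 3.162e+09; subtracting the fixed part leaves 1.577e+09 for the grinder, i.e. 91.98 dB SPL.
So the grinder must be reduced from 97 to 91.98 dB SPL: IL = 5.02 dB.

5.0 dB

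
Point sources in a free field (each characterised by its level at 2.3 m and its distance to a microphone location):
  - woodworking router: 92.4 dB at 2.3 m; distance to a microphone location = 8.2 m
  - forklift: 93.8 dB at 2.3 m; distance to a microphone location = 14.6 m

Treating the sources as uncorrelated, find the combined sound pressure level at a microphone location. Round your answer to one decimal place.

Propagate each source to the receiver with L = L_ref − 20·log₁₀(r/r_ref), then add intensities.
woodworking router: 92.4 − 20·log₁₀(8.2/2.3) = 92.4 − 11.04 = 81.36 dB.
forklift: 93.8 − 20·log₁₀(14.6/2.3) = 93.8 − 16.05 = 77.75 dB.
Σ 10^(L/10) = 1.963e+08 → L_total = 10·log₁₀(1.963e+08) = 82.93 dB.

82.9 dB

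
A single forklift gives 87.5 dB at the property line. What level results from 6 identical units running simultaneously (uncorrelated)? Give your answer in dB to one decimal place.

95.3 dB

With 6 equal, uncorrelated contributions the intensity is 6× that of one unit, giving a rise of 10·log₁₀ 6.
L_total = 87.5 + 10·log₁₀(6) = 87.5 + 7.782 = 95.28 dB.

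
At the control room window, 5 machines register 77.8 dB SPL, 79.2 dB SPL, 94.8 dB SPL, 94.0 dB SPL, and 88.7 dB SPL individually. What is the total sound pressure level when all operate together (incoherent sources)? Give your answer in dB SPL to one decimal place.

98.1 dB SPL

Incoherent sources combine by intensity addition: L_total = 10·log₁₀(Σ 10^(L_i/10)).
Σ 10^(L/10) = 10^(77.8/10) + 10^(79.2/10) + 10^(94.8/10) + 10^(94.0/10) + 10^(88.7/10) = 6.417e+09.
L_total = 10·log₁₀(6.417e+09) = 98.07 dB SPL.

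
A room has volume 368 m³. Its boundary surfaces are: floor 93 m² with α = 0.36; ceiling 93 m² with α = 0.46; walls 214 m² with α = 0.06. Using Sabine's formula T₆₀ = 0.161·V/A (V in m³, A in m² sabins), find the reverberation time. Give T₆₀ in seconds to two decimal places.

0.66 s

Total absorption A = 93·0.36 + 93·0.46 + 214·0.06 = 89.10 m² sabins.
T₆₀ = 0.161·V/A = 0.161·368/89.10 = 0.665 s.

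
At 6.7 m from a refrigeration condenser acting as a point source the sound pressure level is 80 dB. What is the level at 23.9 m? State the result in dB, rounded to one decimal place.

69.0 dB

Point-source attenuation: ΔL = 20·log₁₀(r₂/r₁) = 20·log₁₀(23.9/6.7) = 11.046 dB.
L₂ = 80 − 20·log₁₀(23.9/6.7) = 80 − 11.046 = 68.95 dB.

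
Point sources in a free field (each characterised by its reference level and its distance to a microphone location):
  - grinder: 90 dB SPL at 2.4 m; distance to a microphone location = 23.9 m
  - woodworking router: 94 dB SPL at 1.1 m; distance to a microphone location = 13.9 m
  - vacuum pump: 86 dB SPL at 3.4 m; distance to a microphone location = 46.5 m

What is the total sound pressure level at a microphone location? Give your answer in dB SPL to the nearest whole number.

74 dB SPL

Apply inverse-square spreading to bring every level to the receiver, then sum 10^(L/10).
grinder: 90 − 20·log₁₀(23.9/2.4) = 90 − 19.96 = 70.04 dB SPL.
woodworking router: 94 − 20·log₁₀(13.9/1.1) = 94 − 22.03 = 71.97 dB SPL.
vacuum pump: 86 − 20·log₁₀(46.5/3.4) = 86 − 22.72 = 63.28 dB SPL.
Σ 10^(L/10) = 2.794e+07 → L_total = 10·log₁₀(2.794e+07) = 74.46 dB SPL.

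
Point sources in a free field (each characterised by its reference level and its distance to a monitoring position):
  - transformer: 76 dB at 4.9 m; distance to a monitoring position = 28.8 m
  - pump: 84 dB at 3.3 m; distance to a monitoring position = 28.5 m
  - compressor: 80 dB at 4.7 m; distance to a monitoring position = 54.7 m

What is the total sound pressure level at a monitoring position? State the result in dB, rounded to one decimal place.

Propagate each source to the receiver with L = L_ref − 20·log₁₀(r/r_ref), then add intensities.
transformer: 76 − 20·log₁₀(28.8/4.9) = 76 − 15.38 = 60.62 dB.
pump: 84 − 20·log₁₀(28.5/3.3) = 84 − 18.73 = 65.27 dB.
compressor: 80 − 20·log₁₀(54.7/4.7) = 80 − 21.32 = 58.68 dB.
Σ 10^(L/10) = 5.258e+06 → L_total = 10·log₁₀(5.258e+06) = 67.21 dB.

67.2 dB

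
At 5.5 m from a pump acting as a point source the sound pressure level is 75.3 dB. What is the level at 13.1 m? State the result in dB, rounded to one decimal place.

Spherical spreading from a point source gives a 20·log₁₀(r₂/r₁) drop.
L₂ = 75.3 − 20·log₁₀(13.1/5.5) = 75.3 − 7.538 = 67.76 dB.

67.8 dB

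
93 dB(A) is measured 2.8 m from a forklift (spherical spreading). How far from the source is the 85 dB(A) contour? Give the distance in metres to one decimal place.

7.0 m

For a point source L₁ − L₂ = 20·log₁₀(r₂/r₁), so r₂ = r₁·10^((L₁−L₂)/20).
r₂ = 2.8·10^((93−85)/20) = 2.8·10^(8.0/20) = 7.03 m.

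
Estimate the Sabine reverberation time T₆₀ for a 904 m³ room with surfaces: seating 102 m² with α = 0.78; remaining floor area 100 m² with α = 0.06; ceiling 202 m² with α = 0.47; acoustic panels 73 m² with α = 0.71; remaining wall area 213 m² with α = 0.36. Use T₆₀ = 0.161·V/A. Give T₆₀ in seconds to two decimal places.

A = Σ Sᵢαᵢ = 102·0.78 + 100·0.06 + 202·0.47 + 73·0.71 + 213·0.36 = 309.01 m².
T₆₀ = 0.161 × 904 / 309.01 = 0.471 s.

0.47 s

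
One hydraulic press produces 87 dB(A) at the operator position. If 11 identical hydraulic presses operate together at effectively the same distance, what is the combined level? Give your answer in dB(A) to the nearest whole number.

97 dB(A)

N identical incoherent sources raise the level by 10·log₁₀ N.
L_total = 87 + 10·log₁₀(11) = 87 + 10.414 = 97.41 dB(A).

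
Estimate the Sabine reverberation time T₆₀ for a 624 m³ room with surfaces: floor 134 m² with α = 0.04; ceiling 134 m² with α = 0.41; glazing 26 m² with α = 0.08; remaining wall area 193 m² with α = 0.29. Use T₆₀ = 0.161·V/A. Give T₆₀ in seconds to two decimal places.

Total absorption A = 134·0.04 + 134·0.41 + 26·0.08 + 193·0.29 = 118.35 m² sabins.
T₆₀ = 0.161·V/A = 0.161·624/118.35 = 0.849 s.

0.85 s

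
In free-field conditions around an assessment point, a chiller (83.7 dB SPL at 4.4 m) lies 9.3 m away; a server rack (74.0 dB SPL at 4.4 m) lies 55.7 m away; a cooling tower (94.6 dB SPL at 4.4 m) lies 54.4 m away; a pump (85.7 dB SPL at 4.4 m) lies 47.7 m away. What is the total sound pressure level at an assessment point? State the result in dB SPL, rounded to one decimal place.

78.7 dB SPL

Apply inverse-square spreading to bring every level to the receiver, then sum 10^(L/10).
chiller: 83.7 − 20·log₁₀(9.3/4.4) = 83.7 − 6.50 = 77.20 dB SPL.
server rack: 74.0 − 20·log₁₀(55.7/4.4) = 74.0 − 22.05 = 51.95 dB SPL.
cooling tower: 94.6 − 20·log₁₀(54.4/4.4) = 94.6 − 21.84 = 72.76 dB SPL.
pump: 85.7 − 20·log₁₀(47.7/4.4) = 85.7 − 20.70 = 65.00 dB SPL.
Σ 10^(L/10) = 7.466e+07 → L_total = 10·log₁₀(7.466e+07) = 78.73 dB SPL.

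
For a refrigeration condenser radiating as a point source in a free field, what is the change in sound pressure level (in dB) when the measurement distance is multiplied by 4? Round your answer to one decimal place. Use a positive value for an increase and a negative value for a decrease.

A point source loses 6 dB per doubling of distance; generally ΔL = −20·log₁₀(r₂/r₁).
ΔL = −20·log₁₀(4) = -12.04 dB.

-12.0 dB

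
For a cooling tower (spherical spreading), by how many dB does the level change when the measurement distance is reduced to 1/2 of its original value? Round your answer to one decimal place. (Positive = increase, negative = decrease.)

+6.0 dB

With spherical spreading the level changes by −20·log₁₀(r₂/r₁).
ΔL = −20·log₁₀(0.5) = +6.02 dB.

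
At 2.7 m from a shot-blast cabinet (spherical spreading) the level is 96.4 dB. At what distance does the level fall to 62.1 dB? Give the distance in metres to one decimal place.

For a point source L₁ − L₂ = 20·log₁₀(r₂/r₁), so r₂ = r₁·10^((L₁−L₂)/20).
r₂ = 2.7·10^((96.4−62.1)/20) = 2.7·10^(34.3/20) = 140.08 m.

140.1 m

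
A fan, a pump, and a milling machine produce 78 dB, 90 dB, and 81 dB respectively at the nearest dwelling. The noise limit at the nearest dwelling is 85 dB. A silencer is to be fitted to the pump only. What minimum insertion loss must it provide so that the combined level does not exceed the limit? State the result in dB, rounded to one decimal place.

The untreated sources together contribute 10^(78/10) + 10^(81/10) = 1.890e+08, i.e. 82.76 dB.
To meet 85 dB overall, the treated pump may contribute at most 10^(85/10) − 1.890e+08 = 1.272e+08, i.e. 81.05 dB.
Required insertion loss = 90 − 81.05 = 8.95 dB.

9.0 dB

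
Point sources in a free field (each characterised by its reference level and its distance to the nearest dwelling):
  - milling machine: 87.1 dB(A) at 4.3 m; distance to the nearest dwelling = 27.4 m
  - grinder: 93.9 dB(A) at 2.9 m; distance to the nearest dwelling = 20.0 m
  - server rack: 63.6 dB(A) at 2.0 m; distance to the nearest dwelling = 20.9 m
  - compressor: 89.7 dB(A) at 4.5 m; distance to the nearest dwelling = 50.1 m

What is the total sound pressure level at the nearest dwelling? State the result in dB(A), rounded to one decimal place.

78.6 dB(A)

Propagate each source to the receiver with L = L_ref − 20·log₁₀(r/r_ref), then add intensities.
milling machine: 87.1 − 20·log₁₀(27.4/4.3) = 87.1 − 16.09 = 71.01 dB(A).
grinder: 93.9 − 20·log₁₀(20.0/2.9) = 93.9 − 16.77 = 77.13 dB(A).
server rack: 63.6 − 20·log₁₀(20.9/2.0) = 63.6 − 20.38 = 43.22 dB(A).
compressor: 89.7 − 20·log₁₀(50.1/4.5) = 89.7 − 20.93 = 68.77 dB(A).
Σ 10^(L/10) = 7.179e+07 → L_total = 10·log₁₀(7.179e+07) = 78.56 dB(A).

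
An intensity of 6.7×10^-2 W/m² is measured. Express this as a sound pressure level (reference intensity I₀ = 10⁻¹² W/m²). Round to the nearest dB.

108 dB

Dividing by I₀ shifts the exponent by 12: I/I₀ = 6.7×10^10.
L = 10·(0.8261 + 10) = 108.26 dB.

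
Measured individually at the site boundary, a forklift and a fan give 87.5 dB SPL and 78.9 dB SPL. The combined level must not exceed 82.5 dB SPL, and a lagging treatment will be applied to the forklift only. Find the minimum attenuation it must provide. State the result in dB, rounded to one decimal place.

The untreated sources together contribute 10^(78.9/10) = 7.762e+07, i.e. 78.90 dB SPL.
The limit corresponds to 10^(82.5/10) = 1.778e+08; subtracting the fixed part leaves 1.002e+08 for the forklift, i.e. 80.01 dB SPL.
So the forklift must be reduced from 87.5 to 80.01 dB SPL: IL = 7.49 dB.

7.5 dB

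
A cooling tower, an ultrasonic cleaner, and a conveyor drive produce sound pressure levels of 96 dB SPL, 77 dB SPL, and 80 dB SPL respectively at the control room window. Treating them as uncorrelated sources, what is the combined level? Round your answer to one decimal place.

Incoherent sources combine by intensity addition: L_total = 10·log₁₀(Σ 10^(L_i/10)).
Σ 10^(L/10) = 10^(96/10) + 10^(77/10) + 10^(80/10) = 4.131e+09.
L_total = 10·log₁₀(4.131e+09) = 96.16 dB SPL.

96.2 dB SPL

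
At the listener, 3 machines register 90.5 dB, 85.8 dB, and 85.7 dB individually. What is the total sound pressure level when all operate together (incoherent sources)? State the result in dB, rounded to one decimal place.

Incoherent sources combine by intensity addition: L_total = 10·log₁₀(Σ 10^(L_i/10)).
Σ 10^(L/10) = 10^(90.5/10) + 10^(85.8/10) + 10^(85.7/10) = 1.874e+09.
L_total = 10·log₁₀(1.874e+09) = 92.73 dB.

92.7 dB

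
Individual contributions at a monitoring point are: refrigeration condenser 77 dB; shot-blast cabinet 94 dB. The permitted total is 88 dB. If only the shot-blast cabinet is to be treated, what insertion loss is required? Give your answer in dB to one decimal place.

6.4 dB

Everything except the shot-blast cabinet sums to 10^(77/10) = 5.012e+07 in linear terms, 77.00 dB.
The limit corresponds to 10^(88/10) = 6.310e+08; subtracting the fixed part leaves 5.808e+08 for the shot-blast cabinet, i.e. 87.64 dB.
So the shot-blast cabinet must be reduced from 94 to 87.64 dB: IL = 6.36 dB.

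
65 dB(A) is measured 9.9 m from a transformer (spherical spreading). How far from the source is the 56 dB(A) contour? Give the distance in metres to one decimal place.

27.9 m

The 9.0 dB drop corresponds to a distance ratio of 10^(9.0/20) for a point source.
r₂ = 9.9·10^((65−56)/20) = 9.9·10^(9.0/20) = 27.90 m.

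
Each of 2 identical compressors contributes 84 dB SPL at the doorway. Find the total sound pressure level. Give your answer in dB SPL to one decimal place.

N identical incoherent sources raise the level by 10·log₁₀ N.
L_total = 84 + 10·log₁₀(2) = 84 + 3.010 = 87.01 dB SPL.

87.0 dB SPL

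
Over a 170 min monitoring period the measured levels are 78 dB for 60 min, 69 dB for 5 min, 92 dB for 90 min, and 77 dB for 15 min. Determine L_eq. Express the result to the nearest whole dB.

89 dB

Weight each interval's intensity by its duration and average over T = 170 min:
Σ tᵢ·10^(Lᵢ/10) = 60·10^(78/10) + 5·10^(69/10) + 90·10^(92/10) + 15·10^(77/10) = 1.472e+11.
L_eq = 10·log₁₀(1.472e+11/170) = 89.38 dB.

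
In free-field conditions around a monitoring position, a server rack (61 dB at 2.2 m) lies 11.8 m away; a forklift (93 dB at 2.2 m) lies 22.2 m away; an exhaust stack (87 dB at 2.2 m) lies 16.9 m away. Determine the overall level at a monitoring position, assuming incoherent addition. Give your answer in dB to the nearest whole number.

74 dB

Propagate each source to the receiver with L = L_ref − 20·log₁₀(r/r_ref), then add intensities.
server rack: 61 − 20·log₁₀(11.8/2.2) = 61 − 14.59 = 46.41 dB.
forklift: 93 − 20·log₁₀(22.2/2.2) = 93 − 20.08 = 72.92 dB.
exhaust stack: 87 − 20·log₁₀(16.9/2.2) = 87 − 17.71 = 69.29 dB.
Σ 10^(L/10) = 2.813e+07 → L_total = 10·log₁₀(2.813e+07) = 74.49 dB.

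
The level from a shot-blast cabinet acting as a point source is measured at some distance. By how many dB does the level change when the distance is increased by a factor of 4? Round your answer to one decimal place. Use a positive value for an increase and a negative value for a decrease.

-12.0 dB

With spherical spreading the level changes by −20·log₁₀(r₂/r₁).
ΔL = −20·log₁₀(4) = -12.04 dB.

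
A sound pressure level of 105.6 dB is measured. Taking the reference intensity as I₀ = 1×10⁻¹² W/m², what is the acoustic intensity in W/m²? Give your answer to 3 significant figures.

0.0363 W/m²

I = I₀·10^(L/10) = 10⁻¹² × 10^(105.6/10) = 10^(-1.440).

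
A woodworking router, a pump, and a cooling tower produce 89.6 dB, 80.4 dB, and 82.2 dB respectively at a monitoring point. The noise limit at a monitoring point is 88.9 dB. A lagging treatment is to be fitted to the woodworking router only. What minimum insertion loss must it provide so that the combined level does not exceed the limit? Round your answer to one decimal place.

Fixed contribution from the other sources: Σ 10^(L/10) = 10^(80.4/10) + 10^(82.2/10) = 2.756e+08 (84.40 dB).
The limit corresponds to 10^(88.9/10) = 7.762e+08; subtracting the fixed part leaves 5.006e+08 for the woodworking router, i.e. 87.00 dB.
Required insertion loss = 89.6 − 87.00 = 2.60 dB.

2.6 dB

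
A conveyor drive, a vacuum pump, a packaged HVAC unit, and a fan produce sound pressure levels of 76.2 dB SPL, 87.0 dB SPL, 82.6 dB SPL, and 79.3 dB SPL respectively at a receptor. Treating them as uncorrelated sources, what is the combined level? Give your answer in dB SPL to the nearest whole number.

Incoherent sources combine by intensity addition: L_total = 10·log₁₀(Σ 10^(L_i/10)).
Σ 10^(L/10) = 10^(76.2/10) + 10^(87.0/10) + 10^(82.6/10) + 10^(79.3/10) = 8.100e+08.
L_total = 10·log₁₀(8.100e+08) = 89.08 dB SPL.

89 dB SPL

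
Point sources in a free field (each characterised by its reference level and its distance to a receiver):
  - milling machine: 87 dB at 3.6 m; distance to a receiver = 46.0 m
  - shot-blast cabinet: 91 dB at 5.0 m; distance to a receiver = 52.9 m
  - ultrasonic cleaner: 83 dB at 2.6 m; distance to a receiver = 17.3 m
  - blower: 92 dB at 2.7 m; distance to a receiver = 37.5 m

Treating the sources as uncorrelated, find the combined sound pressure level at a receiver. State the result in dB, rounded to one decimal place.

74.3 dB

First find each source's level at the receiver (point-source: −20·log₁₀(r/r_ref)), then combine on an intensity basis.
milling machine: 87 − 20·log₁₀(46.0/3.6) = 87 − 22.13 = 64.87 dB.
shot-blast cabinet: 91 − 20·log₁₀(52.9/5.0) = 91 − 20.49 = 70.51 dB.
ultrasonic cleaner: 83 − 20·log₁₀(17.3/2.6) = 83 − 16.46 = 66.54 dB.
blower: 92 − 20·log₁₀(37.5/2.7) = 92 − 22.85 = 69.15 dB.
Σ 10^(L/10) = 2.704e+07 → L_total = 10·log₁₀(2.704e+07) = 74.32 dB.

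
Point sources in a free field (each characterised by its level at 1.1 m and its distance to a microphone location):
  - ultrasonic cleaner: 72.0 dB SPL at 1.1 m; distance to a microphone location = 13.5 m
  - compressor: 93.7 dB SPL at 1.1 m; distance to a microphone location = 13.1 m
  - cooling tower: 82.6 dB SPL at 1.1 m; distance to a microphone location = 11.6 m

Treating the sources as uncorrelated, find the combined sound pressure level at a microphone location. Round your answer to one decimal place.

Propagate each source to the receiver with L = L_ref − 20·log₁₀(r/r_ref), then add intensities.
ultrasonic cleaner: 72.0 − 20·log₁₀(13.5/1.1) = 72.0 − 21.78 = 50.22 dB SPL.
compressor: 93.7 − 20·log₁₀(13.1/1.1) = 93.7 − 21.52 = 72.18 dB SPL.
cooling tower: 82.6 − 20·log₁₀(11.6/1.1) = 82.6 − 20.46 = 62.14 dB SPL.
Σ 10^(L/10) = 1.827e+07 → L_total = 10·log₁₀(1.827e+07) = 72.62 dB SPL.

72.6 dB SPL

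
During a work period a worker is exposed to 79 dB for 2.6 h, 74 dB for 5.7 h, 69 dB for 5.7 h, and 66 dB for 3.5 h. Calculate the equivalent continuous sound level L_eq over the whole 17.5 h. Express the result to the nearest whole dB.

L_eq = 10·log₁₀[(1/T)·Σ tᵢ·10^(Lᵢ/10)] with T = 17.5 h.
Σ tᵢ·10^(Lᵢ/10) = 2.6·10^(79/10) + 5.7·10^(74/10) + 5.7·10^(69/10) + 3.5·10^(66/10) = 4.089e+08.
L_eq = 10·log₁₀(4.089e+08/17.5) = 73.69 dB.

74 dB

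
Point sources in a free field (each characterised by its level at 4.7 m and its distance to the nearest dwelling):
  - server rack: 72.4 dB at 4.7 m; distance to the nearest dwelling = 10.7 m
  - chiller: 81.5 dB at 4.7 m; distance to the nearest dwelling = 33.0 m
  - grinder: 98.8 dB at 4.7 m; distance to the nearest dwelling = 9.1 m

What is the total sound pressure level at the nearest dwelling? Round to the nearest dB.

93 dB

Apply inverse-square spreading to bring every level to the receiver, then sum 10^(L/10).
server rack: 72.4 − 20·log₁₀(10.7/4.7) = 72.4 − 7.15 = 65.25 dB.
chiller: 81.5 − 20·log₁₀(33.0/4.7) = 81.5 − 16.93 = 64.57 dB.
grinder: 98.8 − 20·log₁₀(9.1/4.7) = 98.8 − 5.74 = 93.06 dB.
Σ 10^(L/10) = 2.030e+09 → L_total = 10·log₁₀(2.030e+09) = 93.07 dB.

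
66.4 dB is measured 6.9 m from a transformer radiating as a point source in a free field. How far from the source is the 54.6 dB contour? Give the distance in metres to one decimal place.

The 11.8 dB drop corresponds to a distance ratio of 10^(11.8/20) for a point source.
r₂ = 6.9·10^((66.4−54.6)/20) = 6.9·10^(11.8/20) = 26.84 m.

26.8 m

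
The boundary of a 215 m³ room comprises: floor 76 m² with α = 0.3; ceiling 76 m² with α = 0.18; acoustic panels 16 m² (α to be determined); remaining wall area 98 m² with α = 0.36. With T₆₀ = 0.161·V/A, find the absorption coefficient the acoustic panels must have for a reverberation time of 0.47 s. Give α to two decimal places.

0.12

A = 0.161·V/T₆₀ = 0.161·215/0.47 = 73.65 m² sabins.
Absorption from the other surfaces = 76·0.3 + 76·0.18 + 98·0.36 = 71.76 m², so the acoustic panels must supply 1.89 m² over 16 m².
α = 1.89/16 = 0.118.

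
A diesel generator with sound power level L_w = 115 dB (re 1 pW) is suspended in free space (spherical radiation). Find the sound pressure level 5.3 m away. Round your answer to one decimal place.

Free-field spherical radiation: L_p = L_w − 10·log₁₀(4π·r²), r = 5.3 m.
4π·r² = 353 m², 10·log₁₀ of that is 25.478 dB.
L_p = 115 − 25.478 = 89.52 dB.

89.5 dB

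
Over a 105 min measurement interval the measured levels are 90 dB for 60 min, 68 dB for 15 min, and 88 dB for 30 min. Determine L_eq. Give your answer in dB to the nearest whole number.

89 dB

L_eq = 10·log₁₀[(1/T)·Σ tᵢ·10^(Lᵢ/10)] with T = 105 min.
Σ tᵢ·10^(Lᵢ/10) = 60·10^(90/10) + 15·10^(68/10) + 30·10^(88/10) = 7.902e+10.
L_eq = 10·log₁₀(7.902e+10/105) = 88.77 dB.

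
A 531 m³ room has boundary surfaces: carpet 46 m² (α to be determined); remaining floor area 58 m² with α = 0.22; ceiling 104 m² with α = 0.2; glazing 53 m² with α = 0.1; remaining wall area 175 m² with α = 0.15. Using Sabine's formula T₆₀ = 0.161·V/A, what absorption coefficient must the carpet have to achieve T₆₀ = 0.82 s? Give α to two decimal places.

0.85

Required total absorption A = 0.161·531/0.82 = 104.26 m².
Absorption from the other surfaces = 58·0.22 + 104·0.2 + 53·0.1 + 175·0.15 = 65.11 m², so the carpet must supply 39.15 m² over 46 m².
α = 39.15/46 = 0.851.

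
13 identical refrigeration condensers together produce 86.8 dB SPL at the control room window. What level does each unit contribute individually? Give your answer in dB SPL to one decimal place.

75.7 dB SPL

13 equal contributions raise the level by 10·log₁₀ 13 = 11.139 dB, so each unit alone gives 86.8 − 11.139.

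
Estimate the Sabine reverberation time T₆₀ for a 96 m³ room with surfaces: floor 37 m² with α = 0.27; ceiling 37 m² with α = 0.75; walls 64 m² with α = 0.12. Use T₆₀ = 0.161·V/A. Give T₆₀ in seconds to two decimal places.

A = Σ Sᵢαᵢ = 37·0.27 + 37·0.75 + 64·0.12 = 45.42 m².
T₆₀ = 0.161·V/A = 0.161·96/45.42 = 0.340 s.

0.34 s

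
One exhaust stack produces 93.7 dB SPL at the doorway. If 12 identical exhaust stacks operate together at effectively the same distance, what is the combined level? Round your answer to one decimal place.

104.5 dB SPL

L_total = L₁ + 10·log₁₀ N for N identical incoherent sources.
L_total = 93.7 + 10·log₁₀(12) = 93.7 + 10.792 = 104.49 dB SPL.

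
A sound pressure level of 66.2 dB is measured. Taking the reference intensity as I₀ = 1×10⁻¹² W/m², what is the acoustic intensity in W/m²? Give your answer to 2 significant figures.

4.2e-06 W/m²

L = 10·log₁₀(I/I₀) ⇒ I = I₀·10^(L/10) = 10⁻¹² × 10^6.62.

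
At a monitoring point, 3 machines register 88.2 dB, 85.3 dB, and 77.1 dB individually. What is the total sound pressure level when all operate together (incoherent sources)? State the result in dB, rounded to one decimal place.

For uncorrelated sources the intensities add, so convert each level to linear form, sum, and take 10·log₁₀ of the total.
Σ 10^(L/10) = 10^(88.2/10) + 10^(85.3/10) + 10^(77.1/10) = 1.051e+09.
L_total = 10·log₁₀(1.051e+09) = 90.22 dB.

90.2 dB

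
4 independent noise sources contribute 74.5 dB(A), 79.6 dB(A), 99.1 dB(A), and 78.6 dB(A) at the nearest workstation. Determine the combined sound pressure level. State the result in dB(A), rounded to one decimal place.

99.2 dB(A)

For uncorrelated sources the intensities add, so convert each level to linear form, sum, and take 10·log₁₀ of the total.
Σ 10^(L/10) = 10^(74.5/10) + 10^(79.6/10) + 10^(99.1/10) + 10^(78.6/10) = 8.320e+09.
L_total = 10·log₁₀(8.320e+09) = 99.20 dB(A).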